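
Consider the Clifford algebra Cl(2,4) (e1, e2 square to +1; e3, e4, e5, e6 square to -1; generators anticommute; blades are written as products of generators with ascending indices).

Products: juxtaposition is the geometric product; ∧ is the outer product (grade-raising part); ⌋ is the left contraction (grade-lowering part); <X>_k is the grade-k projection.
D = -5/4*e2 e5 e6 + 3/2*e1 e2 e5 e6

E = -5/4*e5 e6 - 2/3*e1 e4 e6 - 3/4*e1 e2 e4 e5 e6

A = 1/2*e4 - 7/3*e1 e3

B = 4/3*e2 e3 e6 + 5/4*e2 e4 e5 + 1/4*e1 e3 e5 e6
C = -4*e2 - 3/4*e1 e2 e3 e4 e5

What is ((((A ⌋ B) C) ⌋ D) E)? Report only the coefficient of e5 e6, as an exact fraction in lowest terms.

step 1: 5/8*e2 e5 - 7/12*e5 e6
step 2: 5/2*e5 - 15/32*e1 e3 e4 + 7/3*e2 e5 e6 + 7/16*e1 e2 e3 e4 e6
step 3: 35/12 + 7/2*e1 - 25/8*e2 e6 - 15/4*e1 e2 e6
step 4: 5/2*e2 e4 + 125/32*e2 e5 + 45/16*e4 e5 - 7/3*e4 e6 - 175/48*e5 e6 + 25/12*e1 e2 e4 + 75/16*e1 e2 e5 + 75/32*e1 e4 e5 - 35/18*e1 e4 e6 - 35/8*e1 e5 e6 - 21/8*e2 e4 e5 e6 - 35/16*e1 e2 e4 e5 e6
Answer: -175/48


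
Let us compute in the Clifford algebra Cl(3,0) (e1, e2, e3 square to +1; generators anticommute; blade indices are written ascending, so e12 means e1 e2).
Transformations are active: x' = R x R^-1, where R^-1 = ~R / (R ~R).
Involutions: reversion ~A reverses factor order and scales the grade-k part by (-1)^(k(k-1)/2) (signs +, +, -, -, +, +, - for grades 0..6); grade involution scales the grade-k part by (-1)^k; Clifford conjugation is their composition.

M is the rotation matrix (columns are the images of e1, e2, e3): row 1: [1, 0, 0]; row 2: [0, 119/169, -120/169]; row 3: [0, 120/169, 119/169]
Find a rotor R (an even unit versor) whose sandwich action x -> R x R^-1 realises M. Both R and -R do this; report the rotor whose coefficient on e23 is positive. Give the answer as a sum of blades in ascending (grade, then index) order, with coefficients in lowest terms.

Method: write R = a + b12*e12 + b13*e13 + b23*e23 with a^2 + b12^2 + b13^2 + b23^2 = 1 (so R^-1 = ~R). Expanding the columns R e_j ~R gives tr M = 4a^2 - 1 and, from the antisymmetric part, M21 - M12 = -4a*b12, M13 - M31 = 4a*b13, M32 - M23 = -4a*b23.
Here tr M = 407/169, so a^2 = (1 + tr M)/4 = 144/169 and a = ±12/13. Taking a = 12/13: M21 - M12 = 0, M13 - M31 = 0, M32 - M23 = 240/169, giving b12 = 0, b13 = 0, b23 = -5/13, i.e. R = 12/13 - 5/13*e23.
Its e23 coefficient is negative, so report the other preimage -R.
Answer: -12/13 + 5/13*e23. Sheet selection: the two-to-one cover makes ±R indistinguishable at the matrix level (trace 407/169), so uniqueness comes from the required sign on e23.


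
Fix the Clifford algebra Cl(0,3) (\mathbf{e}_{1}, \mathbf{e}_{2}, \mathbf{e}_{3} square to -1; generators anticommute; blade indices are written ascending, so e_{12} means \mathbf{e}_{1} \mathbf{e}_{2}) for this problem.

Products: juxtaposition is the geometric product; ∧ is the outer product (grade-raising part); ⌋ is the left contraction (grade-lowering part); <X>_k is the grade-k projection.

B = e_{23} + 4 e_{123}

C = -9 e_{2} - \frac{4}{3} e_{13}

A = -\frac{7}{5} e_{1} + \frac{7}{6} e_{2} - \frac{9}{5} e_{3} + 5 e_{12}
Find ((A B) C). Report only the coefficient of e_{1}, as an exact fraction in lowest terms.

step 1: -\frac{9}{5} e_{2} - \frac{127}{6} e_{3} + \frac{36}{5} e_{12} - \frac{1}{3} e_{13} + \frac{28}{5} e_{23} - \frac{7}{5} e_{123}
step 2: -\frac{749}{45} + \frac{4186}{45} e_{1} + \frac{28}{15} e_{2} - \frac{252}{5} e_{3} + \frac{112}{15} e_{12} + \frac{63}{5} e_{13} - \frac{2001}{10} e_{23} - \frac{27}{5} e_{123}
Answer: \frac{4186}{45}


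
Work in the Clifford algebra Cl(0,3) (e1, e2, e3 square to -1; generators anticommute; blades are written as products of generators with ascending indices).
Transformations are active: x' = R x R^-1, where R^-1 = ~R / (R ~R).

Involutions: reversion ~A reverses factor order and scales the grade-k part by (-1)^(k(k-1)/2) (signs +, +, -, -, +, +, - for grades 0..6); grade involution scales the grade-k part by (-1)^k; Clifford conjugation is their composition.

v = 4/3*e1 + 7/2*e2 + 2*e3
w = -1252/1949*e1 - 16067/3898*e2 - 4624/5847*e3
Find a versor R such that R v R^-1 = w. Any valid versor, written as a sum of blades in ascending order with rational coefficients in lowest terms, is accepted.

Take R = v + w = 4040/5847*e1 - 1212/1949*e2 + 7070/5847*e3. Because q(v) = q(w) = -649/36, conjugation by R sends v exactly to w.
Answer: 4040/5847*e1 - 1212/1949*e2 + 7070/5847*e3


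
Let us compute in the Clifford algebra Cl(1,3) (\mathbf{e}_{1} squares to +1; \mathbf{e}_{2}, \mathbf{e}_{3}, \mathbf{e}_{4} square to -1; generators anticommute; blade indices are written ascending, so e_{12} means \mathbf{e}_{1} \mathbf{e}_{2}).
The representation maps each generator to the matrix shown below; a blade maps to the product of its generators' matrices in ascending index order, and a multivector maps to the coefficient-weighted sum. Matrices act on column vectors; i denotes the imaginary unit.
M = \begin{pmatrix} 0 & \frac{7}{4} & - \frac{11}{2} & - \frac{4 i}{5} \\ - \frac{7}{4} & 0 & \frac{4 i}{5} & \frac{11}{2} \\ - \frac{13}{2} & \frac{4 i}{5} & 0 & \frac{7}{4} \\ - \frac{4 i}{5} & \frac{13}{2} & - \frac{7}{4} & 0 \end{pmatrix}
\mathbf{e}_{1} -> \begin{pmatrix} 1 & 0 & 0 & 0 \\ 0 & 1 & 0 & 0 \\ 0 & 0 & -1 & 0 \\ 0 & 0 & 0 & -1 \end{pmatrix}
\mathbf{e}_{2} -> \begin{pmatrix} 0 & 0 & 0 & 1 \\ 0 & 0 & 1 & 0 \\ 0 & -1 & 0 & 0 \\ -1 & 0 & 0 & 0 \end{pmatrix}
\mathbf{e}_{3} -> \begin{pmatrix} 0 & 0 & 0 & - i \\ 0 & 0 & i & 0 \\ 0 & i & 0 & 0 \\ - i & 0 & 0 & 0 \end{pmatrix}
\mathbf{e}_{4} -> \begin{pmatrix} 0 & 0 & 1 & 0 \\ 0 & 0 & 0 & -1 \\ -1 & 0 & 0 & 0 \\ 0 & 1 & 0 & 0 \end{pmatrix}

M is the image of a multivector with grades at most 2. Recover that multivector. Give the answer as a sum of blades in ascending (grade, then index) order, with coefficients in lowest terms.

Method: the blade images are trace-orthogonal — tr(rho(e_A) rho(e_B)^-1) = 4 if A = B and 0 otherwise — and rho(e_A)^-1 = (e_A)^2 * rho(e_A) with (e_A)^2 = +1 or -1, so the coefficient of e_A in the preimage is (e_A)^2 * tr(M rho(e_A))/4.
Nonzero projections over blades of grade <= 2: e_{3}: (e_{3})^2 = -1, tr(M rho(e_{3})) = - \frac{16}{5}, coefficient \frac{4}{5}; e_{4}: (e_{4})^2 = -1, tr(M rho(e_{4})) = -2, coefficient \frac{1}{2}; e_{14}: (e_{14})^2 = +1, tr(M rho(e_{14})) = -24, coefficient -6; e_{24}: (e_{24})^2 = -1, tr(M rho(e_{24})) = -7, coefficient \frac{7}{4}. Every other blade of grade <= 2 projects to 0.
Answer: \frac{4}{5} e_{3} + \frac{1}{2} e_{4} - 6 e_{14} + \frac{7}{4} e_{24}


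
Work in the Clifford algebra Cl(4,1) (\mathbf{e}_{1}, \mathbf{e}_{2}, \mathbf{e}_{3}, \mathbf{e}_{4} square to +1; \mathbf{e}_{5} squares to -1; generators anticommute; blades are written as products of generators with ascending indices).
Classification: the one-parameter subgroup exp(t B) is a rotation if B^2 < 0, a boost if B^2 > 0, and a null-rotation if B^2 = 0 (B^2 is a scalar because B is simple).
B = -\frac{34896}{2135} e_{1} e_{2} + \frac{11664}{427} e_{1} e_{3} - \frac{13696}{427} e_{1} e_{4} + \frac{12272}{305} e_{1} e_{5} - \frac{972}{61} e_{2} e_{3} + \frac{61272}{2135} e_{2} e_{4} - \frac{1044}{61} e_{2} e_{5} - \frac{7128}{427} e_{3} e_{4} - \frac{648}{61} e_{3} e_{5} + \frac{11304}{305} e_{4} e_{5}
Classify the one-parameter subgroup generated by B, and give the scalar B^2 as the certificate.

B^2 term by term: the squares give (-\frac{34896}{2135})^2*(e_{1} e_{2})^2 + (\frac{11664}{427})^2*(e_{1} e_{3})^2 + (-\frac{13696}{427})^2*(e_{1} e_{4})^2 + (\frac{12272}{305})^2*(e_{1} e_{5})^2 + (-\frac{972}{61})^2*(e_{2} e_{3})^2 + (\frac{61272}{2135})^2*(e_{2} e_{4})^2 + (-\frac{1044}{61})^2*(e_{2} e_{5})^2 + (-\frac{7128}{427})^2*(e_{3} e_{4})^2 + (-\frac{648}{61})^2*(e_{3} e_{5})^2 + (\frac{11304}{305})^2*(e_{4} e_{5})^2 = \frac{1217730816}{4558225}*(-1) + \frac{136048896}{182329}*(-1) + \frac{187580416}{182329}*(-1) + \frac{150601984}{93025}*(+1) + \frac{944784}{3721}*(-1) + \frac{3754257984}{4558225}*(-1) + \frac{1089936}{3721}*(+1) + \frac{50808384}{182329}*(-1) + \frac{419904}{3721}*(+1) + \frac{127780416}{93025}*(+1) = 0 (each basis 2-blade squares to minus the product of its generators' squares); cross terms between blades sharing an index anticommute and cancel; the commuting (index-disjoint) pairs give grade-4 terms 2*c*c'*(blade product), which cancel blade by blade — e_{1} e_{2} e_{3} e_{4}: \frac{497477376}{911645} - \frac{1429353216}{911645} + \frac{26625024}{26047} = 0; e_{1} e_{2} e_{3} e_{5}: \frac{45225216}{130235} + \frac{24354432}{26047} - \frac{23856768}{18605} = 0; e_{1} e_{2} e_{4} e_{5}: -\frac{788928768}{651175} - \frac{28597248}{26047} + \frac{1503859968}{651175} = 0; e_{1} e_{3} e_{4} e_{5}: \frac{263699712}{130235} - \frac{17750016}{26047} - \frac{174949632}{130235} = 0; e_{2} e_{3} e_{4} e_{5}: -\frac{21974976}{18605} + \frac{79408512}{130235} + \frac{14883264}{26047} = 0 — confirming B is simple. So B^2 = 0.
Answer: null-rotation, certificate B^2 = 0. The invariant at work: B^2 = 0 is unchanged by conjugation, hence its sign classifies the subgroup whatever basis B is written in.


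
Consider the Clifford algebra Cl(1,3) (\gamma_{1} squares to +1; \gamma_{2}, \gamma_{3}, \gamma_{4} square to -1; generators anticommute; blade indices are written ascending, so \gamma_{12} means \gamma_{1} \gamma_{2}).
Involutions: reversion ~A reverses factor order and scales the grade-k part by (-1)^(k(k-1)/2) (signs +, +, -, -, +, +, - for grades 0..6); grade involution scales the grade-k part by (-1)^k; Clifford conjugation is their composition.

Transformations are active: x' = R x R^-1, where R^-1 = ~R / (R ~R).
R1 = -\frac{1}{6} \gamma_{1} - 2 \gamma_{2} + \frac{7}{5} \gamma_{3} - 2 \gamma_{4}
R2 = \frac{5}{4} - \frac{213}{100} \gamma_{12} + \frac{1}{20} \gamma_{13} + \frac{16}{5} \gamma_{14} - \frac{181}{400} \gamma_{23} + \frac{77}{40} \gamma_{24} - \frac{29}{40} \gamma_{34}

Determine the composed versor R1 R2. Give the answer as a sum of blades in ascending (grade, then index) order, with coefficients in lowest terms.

Distribute over the terms of R1 (each basis-blade product reordered to ascending indices, repeated generators contracted through their squares):
(-\frac{1}{6} \gamma_{1}) R2 = -\frac{5}{24} \gamma_{1} + \frac{71}{200} \gamma_{2} - \frac{1}{120} \gamma_{3} - \frac{8}{15} \gamma_{4} + \frac{181}{2400} \gamma_{123} - \frac{77}{240} \gamma_{124} + \frac{29}{240} \gamma_{134}
(-2 \gamma_{2}) R2 = \frac{213}{50} \gamma_{1} - \frac{5}{2} \gamma_{2} - \frac{181}{200} \gamma_{3} + \frac{77}{20} \gamma_{4} + \frac{1}{10} \gamma_{123} + \frac{32}{5} \gamma_{124} + \frac{29}{20} \gamma_{234}
(\frac{7}{5} \gamma_{3}) R2 = \frac{7}{100} \gamma_{1} - \frac{1267}{2000} \gamma_{2} + \frac{7}{4} \gamma_{3} + \frac{203}{200} \gamma_{4} - \frac{1491}{500} \gamma_{123} - \frac{112}{25} \gamma_{134} - \frac{539}{200} \gamma_{234}
(-2 \gamma_{4}) R2 = -\frac{32}{5} \gamma_{1} - \frac{77}{20} \gamma_{2} + \frac{29}{20} \gamma_{3} - \frac{5}{2} \gamma_{4} + \frac{213}{50} \gamma_{124} - \frac{1}{10} \gamma_{134} + \frac{181}{200} \gamma_{234}
Summing the partial products and collecting blades:
Answer: -\frac{1367}{600} \gamma_{1} - \frac{13257}{2000} \gamma_{2} + \frac{343}{150} \gamma_{3} + \frac{1099}{600} \gamma_{4} - \frac{33679}{12000} \gamma_{123} + \frac{12407}{1200} \gamma_{124} - \frac{5351}{1200} \gamma_{134} - \frac{17}{50} \gamma_{234}


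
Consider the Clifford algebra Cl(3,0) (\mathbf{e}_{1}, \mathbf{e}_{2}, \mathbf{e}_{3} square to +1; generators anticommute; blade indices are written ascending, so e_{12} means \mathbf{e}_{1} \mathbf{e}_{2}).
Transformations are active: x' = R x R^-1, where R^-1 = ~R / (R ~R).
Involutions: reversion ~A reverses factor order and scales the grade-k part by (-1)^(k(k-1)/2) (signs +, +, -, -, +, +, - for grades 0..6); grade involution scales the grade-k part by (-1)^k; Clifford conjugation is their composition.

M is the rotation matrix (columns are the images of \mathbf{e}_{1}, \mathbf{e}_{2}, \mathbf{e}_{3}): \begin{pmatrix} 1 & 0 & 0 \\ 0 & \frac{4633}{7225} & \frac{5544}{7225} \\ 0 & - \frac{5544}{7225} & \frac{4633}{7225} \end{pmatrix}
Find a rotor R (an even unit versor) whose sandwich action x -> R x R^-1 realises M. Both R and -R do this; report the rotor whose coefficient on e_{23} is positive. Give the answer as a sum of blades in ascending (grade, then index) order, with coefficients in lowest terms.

Method: write R = a + b12*e_{12} + b13*e_{13} + b23*e_{23} with a^2 + b12^2 + b13^2 + b23^2 = 1 (so R^-1 = ~R). Expanding the columns R e_j ~R gives tr M = 4a^2 - 1 and, from the antisymmetric part, M21 - M12 = -4a*b12, M13 - M31 = 4a*b13, M32 - M23 = -4a*b23.
Here tr M = \frac{16491}{7225}, so a^2 = (1 + tr M)/4 = \frac{5929}{7225} and a = ±\frac{77}{85}. Taking a = \frac{77}{85}: M21 - M12 = 0, M13 - M31 = 0, M32 - M23 = -\frac{11088}{7225}, giving b12 = 0, b13 = 0, b23 = \frac{36}{85}, i.e. R = \frac{77}{85} + \frac{36}{85} e_{23}.
Its e_{23} coefficient is already positive.
Answer: \frac{77}{85} + \frac{36}{85} e_{23}. Uniqueness: Spin(3) -> SO(3) maps R and -R to the same rotation of trace \frac{16491}{7225}; fixing the sign of the e_{23} coefficient removes the ambiguity.


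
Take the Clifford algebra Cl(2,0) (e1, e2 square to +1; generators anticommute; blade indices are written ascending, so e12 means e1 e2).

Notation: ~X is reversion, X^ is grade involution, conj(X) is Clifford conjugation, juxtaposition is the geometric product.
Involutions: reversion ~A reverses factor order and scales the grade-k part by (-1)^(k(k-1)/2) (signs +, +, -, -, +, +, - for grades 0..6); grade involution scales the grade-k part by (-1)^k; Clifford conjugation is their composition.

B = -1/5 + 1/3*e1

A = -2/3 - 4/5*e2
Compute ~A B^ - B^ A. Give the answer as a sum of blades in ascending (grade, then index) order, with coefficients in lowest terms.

first term: 2/15 + 2/9*e1 + 4/25*e2 - 4/15*e12
second term: 2/15 + 2/9*e1 + 4/25*e2 + 4/15*e12
Answer: -8/15*e12


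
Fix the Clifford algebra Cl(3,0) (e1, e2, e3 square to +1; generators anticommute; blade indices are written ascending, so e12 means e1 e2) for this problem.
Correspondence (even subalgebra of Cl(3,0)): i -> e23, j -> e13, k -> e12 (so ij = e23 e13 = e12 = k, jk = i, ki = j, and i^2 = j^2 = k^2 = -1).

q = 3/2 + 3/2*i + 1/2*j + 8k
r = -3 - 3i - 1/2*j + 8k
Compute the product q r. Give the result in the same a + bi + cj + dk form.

In blades: q = 3/2 + 8*e12 + 1/2*e13 + 3/2*e23, r = -3 + 8*e12 - 1/2*e13 - 3*e23.
Distribute q over r term by term (generator squares from the signature, products reordered to ascending indices): (3/2)*r = -9/2 + 12*e12 - 3/4*e13 - 9/2*e23; (8*e12)*r = -64 - 24*e12 - 24*e13 + 4*e23; (1/2*e13)*r = 1/4 + 3/2*e12 - 3/2*e13 + 4*e23; (3/2*e23)*r = 9/2 - 3/4*e12 - 12*e13 - 9/2*e23.
Sum: -255/4 - 45/4*e12 - 153/4*e13 - e23; translating back through the correspondence:
Answer: -255/4 - i - 153/4*j - 45/4*k


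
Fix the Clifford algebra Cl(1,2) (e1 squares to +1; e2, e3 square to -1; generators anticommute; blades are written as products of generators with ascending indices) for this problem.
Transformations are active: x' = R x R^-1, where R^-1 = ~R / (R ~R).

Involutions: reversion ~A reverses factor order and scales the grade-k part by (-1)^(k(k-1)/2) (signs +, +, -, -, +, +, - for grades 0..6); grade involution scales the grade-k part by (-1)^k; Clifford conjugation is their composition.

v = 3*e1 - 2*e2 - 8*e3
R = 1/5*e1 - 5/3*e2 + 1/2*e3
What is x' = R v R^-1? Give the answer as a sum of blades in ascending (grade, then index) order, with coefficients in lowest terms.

~R = 1/5*e1 - 5/3*e2 + 1/2*e3, and R ~R = -2689/900, so R^-1 = ~R / (-2689/900).
R v = 19/15 + 23/5*e1 e2 - 31/10*e1 e3 + 43/3*e2 e3
Answer: -8523/2689*e1 + 9178/2689*e2 + 20372/2689*e3


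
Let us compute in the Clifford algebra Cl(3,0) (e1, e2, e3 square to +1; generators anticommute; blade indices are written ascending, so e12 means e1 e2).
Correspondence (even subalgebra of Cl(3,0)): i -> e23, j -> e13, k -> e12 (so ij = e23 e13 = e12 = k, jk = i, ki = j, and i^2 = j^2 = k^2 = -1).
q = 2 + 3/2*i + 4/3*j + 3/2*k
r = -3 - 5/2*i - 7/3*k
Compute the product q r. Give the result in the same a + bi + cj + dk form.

In blades: q = 2 + 3/2*e12 + 4/3*e13 + 3/2*e23, r = -3 - 7/3*e12 - 5/2*e23.
Distribute q over r term by term (generator squares from the signature, products reordered to ascending indices): (2)*r = -6 - 14/3*e12 - 5*e23; (3/2*e12)*r = 7/2 - 9/2*e12 - 15/4*e13; (4/3*e13)*r = 10/3*e12 - 4*e13 - 28/9*e23; (3/2*e23)*r = 15/4 + 7/2*e13 - 9/2*e23.
Sum: 5/4 - 35/6*e12 - 17/4*e13 - 227/18*e23; translating back through the correspondence:
Answer: 5/4 - 227/18*i - 17/4*j - 35/6*k


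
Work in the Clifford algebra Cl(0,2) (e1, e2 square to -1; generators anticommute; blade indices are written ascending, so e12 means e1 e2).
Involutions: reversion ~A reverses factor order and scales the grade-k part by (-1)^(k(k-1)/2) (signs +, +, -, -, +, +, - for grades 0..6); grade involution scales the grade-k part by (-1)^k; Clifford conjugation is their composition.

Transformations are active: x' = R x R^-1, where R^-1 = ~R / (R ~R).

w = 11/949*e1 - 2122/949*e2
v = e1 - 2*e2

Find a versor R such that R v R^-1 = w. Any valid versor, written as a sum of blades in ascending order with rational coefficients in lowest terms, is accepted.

Why this works: both vectors square to -5, so q(v) = q(w) and R = v + w = 960/949*e1 - 4020/949*e2 carries v to w — its own direction survives, the complement (v - w)/2 flips.
Answer: 960/949*e1 - 4020/949*e2


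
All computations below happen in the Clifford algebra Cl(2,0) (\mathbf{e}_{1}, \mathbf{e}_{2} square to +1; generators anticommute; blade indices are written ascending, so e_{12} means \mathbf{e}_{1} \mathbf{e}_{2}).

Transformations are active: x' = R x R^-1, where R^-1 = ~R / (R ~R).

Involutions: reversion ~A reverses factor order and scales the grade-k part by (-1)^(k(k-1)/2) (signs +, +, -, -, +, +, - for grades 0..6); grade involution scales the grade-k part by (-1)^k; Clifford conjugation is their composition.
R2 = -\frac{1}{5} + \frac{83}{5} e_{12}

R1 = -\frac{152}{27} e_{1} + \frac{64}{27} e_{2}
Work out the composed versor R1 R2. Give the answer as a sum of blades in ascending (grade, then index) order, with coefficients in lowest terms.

Distribute over the terms of R1 (each basis-blade product reordered to ascending indices, repeated generators contracted through their squares):
(-\frac{152}{27} e_{1}) R2 = \frac{152}{135} e_{1} - \frac{12616}{135} e_{2}
(\frac{64}{27} e_{2}) R2 = -\frac{5312}{135} e_{1} - \frac{64}{135} e_{2}
Summing the partial products and collecting blades:
Answer: -\frac{344}{9} e_{1} - \frac{2536}{27} e_{2}


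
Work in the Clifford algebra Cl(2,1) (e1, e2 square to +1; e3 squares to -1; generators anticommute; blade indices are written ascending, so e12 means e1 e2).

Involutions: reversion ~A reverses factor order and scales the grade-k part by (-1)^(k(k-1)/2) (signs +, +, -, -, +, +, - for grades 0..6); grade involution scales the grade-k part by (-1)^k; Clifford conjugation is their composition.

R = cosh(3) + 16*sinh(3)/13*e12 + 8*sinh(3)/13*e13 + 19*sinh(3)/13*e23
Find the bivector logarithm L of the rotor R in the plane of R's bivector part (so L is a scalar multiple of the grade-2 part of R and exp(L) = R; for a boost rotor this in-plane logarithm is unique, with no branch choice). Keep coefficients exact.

The scalar part of R is cosh(3), so cosh pins the rapidity up to sign — the sign comes from the bivector part; dividing that part by sinh of the rapidity yields the plane, and the in-plane L = rapidity * plane is unique because the two sign choices cancel.
Concretely: cosh(rapidity) = cosh(3) gives rapidity = ±3, and since rapidity/sinh(rapidity) is even the sign is immaterial: L = (rapidity/sinh(rapidity)) * <R>_2 = (3/sinh(3)) * <R>_2.
Answer: 48/13*e12 + 24/13*e13 + 57/13*e23


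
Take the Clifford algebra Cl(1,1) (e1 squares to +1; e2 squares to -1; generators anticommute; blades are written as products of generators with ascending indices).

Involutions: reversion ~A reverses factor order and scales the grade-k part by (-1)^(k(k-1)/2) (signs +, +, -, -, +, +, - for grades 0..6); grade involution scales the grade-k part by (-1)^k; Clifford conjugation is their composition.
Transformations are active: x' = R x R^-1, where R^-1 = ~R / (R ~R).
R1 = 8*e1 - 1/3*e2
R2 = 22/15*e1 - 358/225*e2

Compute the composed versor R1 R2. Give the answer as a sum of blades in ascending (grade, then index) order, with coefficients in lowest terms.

Distribute over the terms of R1 (each basis-blade product reordered to ascending indices, repeated generators contracted through their squares):
(8*e1) R2 = 176/15 - 2864/225*e1 e2
(-1/3*e2) R2 = -358/675 + 22/45*e1 e2
Summing the partial products and collecting blades:
Answer: 7562/675 - 306/25*e1 e2


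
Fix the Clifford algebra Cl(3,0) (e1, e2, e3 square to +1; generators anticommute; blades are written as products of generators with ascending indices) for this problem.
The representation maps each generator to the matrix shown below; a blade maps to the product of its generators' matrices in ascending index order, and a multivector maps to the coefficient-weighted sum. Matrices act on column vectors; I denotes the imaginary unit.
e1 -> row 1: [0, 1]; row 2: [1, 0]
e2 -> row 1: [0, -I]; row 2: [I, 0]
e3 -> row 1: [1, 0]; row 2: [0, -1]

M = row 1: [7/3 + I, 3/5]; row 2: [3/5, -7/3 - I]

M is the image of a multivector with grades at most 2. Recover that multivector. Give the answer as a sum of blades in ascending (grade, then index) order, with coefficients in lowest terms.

Method: 1, rho(e1), rho(e2), rho(e3) form a trace-orthogonal basis of the 2x2 complex matrices (tr(X Y) = 2 if X = Y, else 0), so M = m0*1 + m1*rho(e1) + m2*rho(e2) + m3*rho(e3) with m0 = tr(M)/2 = 0, m1 = tr(M rho(e1))/2 = 3/5, m2 = tr(M rho(e2))/2 = 0, m3 = tr(M rho(e3))/2 = 7/3 + I.
Multiplying table entries, the bivector images are rho(e1 e2) = I*rho(e3), rho(e1 e3) = -I*rho(e2), rho(e2 e3) = I*rho(e1); with real blade coefficients the real parts of m0..m3 are the coefficients of 1, e1, e2, e3 and the imaginary parts give the bivectors (e2 e3: Im m1, e1 e3: -Im m2, e1 e2: Im m3).
Answer: 3/5*e1 + 7/3*e3 + e1 e2


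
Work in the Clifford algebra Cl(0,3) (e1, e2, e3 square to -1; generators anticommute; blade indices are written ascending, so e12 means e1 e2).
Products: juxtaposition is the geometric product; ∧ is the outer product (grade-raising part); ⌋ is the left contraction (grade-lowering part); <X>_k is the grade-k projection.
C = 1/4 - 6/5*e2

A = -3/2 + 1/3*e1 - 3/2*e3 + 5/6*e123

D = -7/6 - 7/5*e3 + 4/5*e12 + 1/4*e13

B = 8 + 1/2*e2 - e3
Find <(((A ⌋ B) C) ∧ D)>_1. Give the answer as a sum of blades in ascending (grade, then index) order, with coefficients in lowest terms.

step 1: -27/2 - 3/4*e2 + 3/2*e3
step 2: -171/40 + 1281/80*e2 + 3/8*e3 + 9/5*e23
step 3: 399/80 - 2989/160*e2 + 2219/400*e3 - 171/50*e12 - 171/160*e13 - 9807/400*e23 - 237/64*e123
step 4: -2989/160*e2 + 2219/400*e3
Answer: -2989/160*e2 + 2219/400*e3


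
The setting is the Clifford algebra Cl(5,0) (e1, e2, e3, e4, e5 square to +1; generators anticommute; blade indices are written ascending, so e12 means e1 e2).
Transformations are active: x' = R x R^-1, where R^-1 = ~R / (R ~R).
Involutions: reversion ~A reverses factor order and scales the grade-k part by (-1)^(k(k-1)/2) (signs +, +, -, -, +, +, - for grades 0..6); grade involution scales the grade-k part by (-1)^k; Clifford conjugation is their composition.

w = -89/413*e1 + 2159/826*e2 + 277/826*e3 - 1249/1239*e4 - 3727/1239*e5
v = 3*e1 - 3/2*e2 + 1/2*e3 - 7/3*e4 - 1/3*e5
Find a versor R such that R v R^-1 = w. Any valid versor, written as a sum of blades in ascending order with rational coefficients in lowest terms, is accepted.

Equal squares first: v^2 = w^2 = 307/18. Then v + w = 1150/413*e1 + 460/413*e2 + 345/413*e3 - 1380/413*e4 - 1380/413*e5 is a versor taking v to w, provided it is invertible.
Answer: 1150/413*e1 + 460/413*e2 + 345/413*e3 - 1380/413*e4 - 1380/413*e5


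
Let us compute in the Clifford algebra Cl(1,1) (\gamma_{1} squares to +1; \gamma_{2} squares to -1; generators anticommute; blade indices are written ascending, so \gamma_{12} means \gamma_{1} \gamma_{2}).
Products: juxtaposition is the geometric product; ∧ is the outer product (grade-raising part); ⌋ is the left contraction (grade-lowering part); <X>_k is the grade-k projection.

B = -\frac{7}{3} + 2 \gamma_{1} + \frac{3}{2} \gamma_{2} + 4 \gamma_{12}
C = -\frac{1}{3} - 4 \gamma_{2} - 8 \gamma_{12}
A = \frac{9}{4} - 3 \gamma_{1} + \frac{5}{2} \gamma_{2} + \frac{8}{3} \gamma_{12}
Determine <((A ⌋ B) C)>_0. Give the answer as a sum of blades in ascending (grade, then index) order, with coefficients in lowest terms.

step 1: -\frac{13}{3} + \frac{29}{2} \gamma_{1} - \frac{69}{8} \gamma_{2} + 9 \gamma_{12}
step 2: -\frac{1891}{18} + \frac{601}{6} \gamma_{1} - \frac{2299}{24} \gamma_{2} - \frac{79}{3} \gamma_{12}
step 3: -\frac{1891}{18}
Answer: -\frac{1891}{18}


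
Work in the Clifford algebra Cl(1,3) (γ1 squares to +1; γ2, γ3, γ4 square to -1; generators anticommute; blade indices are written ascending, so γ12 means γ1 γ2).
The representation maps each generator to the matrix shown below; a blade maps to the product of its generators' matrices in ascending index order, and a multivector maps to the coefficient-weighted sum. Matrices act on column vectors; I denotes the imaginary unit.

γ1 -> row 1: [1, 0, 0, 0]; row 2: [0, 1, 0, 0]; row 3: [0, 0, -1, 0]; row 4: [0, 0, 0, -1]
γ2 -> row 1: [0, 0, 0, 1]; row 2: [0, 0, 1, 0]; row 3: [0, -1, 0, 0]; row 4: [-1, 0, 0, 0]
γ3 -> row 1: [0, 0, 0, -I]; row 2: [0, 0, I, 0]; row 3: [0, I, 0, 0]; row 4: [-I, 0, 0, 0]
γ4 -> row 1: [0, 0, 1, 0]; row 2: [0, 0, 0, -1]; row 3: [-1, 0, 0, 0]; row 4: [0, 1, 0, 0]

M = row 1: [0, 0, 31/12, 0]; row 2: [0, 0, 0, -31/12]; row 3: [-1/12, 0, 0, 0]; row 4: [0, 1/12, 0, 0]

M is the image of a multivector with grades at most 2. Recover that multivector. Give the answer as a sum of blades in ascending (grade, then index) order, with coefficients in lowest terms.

Method: the blade images are trace-orthogonal — tr(rho(e_A) rho(e_B)^-1) = 4 if A = B and 0 otherwise — and rho(e_A)^-1 = (e_A)^2 * rho(e_A) with (e_A)^2 = +1 or -1, so the coefficient of e_A in the preimage is (e_A)^2 * tr(M rho(e_A))/4.
Nonzero projections over blades of grade <= 2: γ4: (γ4)^2 = -1, tr(M rho(γ4)) = -16/3, coefficient 4/3; γ14: (γ14)^2 = +1, tr(M rho(γ14)) = 5, coefficient 5/4. Every other blade of grade <= 2 projects to 0.
Answer: 4/3*γ4 + 5/4*γ14


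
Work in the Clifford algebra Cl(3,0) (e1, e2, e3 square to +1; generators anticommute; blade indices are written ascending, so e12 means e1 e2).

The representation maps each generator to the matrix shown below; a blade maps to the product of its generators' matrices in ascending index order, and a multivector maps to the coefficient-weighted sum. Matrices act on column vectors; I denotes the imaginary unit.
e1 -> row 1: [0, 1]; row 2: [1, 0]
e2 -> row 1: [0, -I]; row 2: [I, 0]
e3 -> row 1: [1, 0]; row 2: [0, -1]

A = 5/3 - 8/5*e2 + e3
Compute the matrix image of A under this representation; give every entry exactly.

M = (5/3)*1 + (-8/5)*rho(e2) + (1)*rho(e3), summed entrywise (1 is the identity matrix):
Answer: row 1: [8/3, 8*I/5]; row 2: [-8*I/5, 2/3]


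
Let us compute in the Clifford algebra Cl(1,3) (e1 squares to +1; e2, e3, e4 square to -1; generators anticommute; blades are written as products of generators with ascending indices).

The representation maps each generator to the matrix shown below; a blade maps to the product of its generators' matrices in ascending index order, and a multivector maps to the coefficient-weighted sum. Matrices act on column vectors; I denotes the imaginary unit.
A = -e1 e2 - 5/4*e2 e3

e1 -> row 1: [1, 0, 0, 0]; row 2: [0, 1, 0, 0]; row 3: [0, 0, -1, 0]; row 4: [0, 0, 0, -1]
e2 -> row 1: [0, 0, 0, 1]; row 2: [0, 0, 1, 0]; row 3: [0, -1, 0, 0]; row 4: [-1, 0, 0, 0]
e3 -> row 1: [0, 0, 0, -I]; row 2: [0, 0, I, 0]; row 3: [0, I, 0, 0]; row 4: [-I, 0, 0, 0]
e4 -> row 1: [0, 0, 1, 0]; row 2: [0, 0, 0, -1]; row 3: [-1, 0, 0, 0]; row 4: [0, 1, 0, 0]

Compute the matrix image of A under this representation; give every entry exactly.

Bivector images (products of the table entries): rho(e1 e2) = rho(e1)rho(e2) = row 1: [0, 0, 0, 1]; row 2: [0, 0, 1, 0]; row 3: [0, 1, 0, 0]; row 4: [1, 0, 0, 0]; rho(e2 e3) = rho(e2)rho(e3) = row 1: [-I, 0, 0, 0]; row 2: [0, I, 0, 0]; row 3: [0, 0, -I, 0]; row 4: [0, 0, 0, I].
M = (-1)*rho(e1 e2) + (-5/4)*rho(e2 e3), summed entrywise:
Answer: row 1: [5*I/4, 0, 0, -1]; row 2: [0, -5*I/4, -1, 0]; row 3: [0, -1, 5*I/4, 0]; row 4: [-1, 0, 0, -5*I/4]


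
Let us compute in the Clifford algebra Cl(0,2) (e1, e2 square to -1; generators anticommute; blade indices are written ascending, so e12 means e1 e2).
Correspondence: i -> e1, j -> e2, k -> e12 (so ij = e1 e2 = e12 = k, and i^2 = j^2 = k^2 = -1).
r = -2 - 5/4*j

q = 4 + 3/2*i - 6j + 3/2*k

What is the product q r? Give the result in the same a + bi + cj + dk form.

In blades: q = 4 + 3/2*e1 - 6*e2 + 3/2*e12, r = -2 - 5/4*e2.
Distribute q over r term by term (generator squares from the signature, products reordered to ascending indices): (4)*r = -8 - 5*e2; (3/2*e1)*r = -3*e1 - 15/8*e12; (-6*e2)*r = -15/2 + 12*e2; (3/2*e12)*r = 15/8*e1 - 3*e12.
Sum: -31/2 - 9/8*e1 + 7*e2 - 39/8*e12; translating back through the correspondence:
Answer: -31/2 - 9/8*i + 7j - 39/8*k


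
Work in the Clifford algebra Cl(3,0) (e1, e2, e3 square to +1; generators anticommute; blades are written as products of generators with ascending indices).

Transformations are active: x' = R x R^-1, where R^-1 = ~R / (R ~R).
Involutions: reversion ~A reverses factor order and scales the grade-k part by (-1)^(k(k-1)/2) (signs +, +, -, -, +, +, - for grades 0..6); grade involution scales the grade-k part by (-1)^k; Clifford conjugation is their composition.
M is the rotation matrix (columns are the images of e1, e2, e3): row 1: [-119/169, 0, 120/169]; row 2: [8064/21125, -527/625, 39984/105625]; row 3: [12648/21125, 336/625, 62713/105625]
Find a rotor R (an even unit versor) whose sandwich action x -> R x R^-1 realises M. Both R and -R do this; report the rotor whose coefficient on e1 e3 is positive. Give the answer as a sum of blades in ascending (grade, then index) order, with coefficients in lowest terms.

Method: write R = a + b12*e1 e2 + b13*e1 e3 + b23*e2 e3 with a^2 + b12^2 + b13^2 + b23^2 = 1 (so R^-1 = ~R). Expanding the columns R e_j ~R gives tr M = 4a^2 - 1 and, from the antisymmetric part, M21 - M12 = -4a*b12, M13 - M31 = 4a*b13, M32 - M23 = -4a*b23.
Here tr M = -4029/4225, so a^2 = (1 + tr M)/4 = 49/4225 and a = ±7/65. Taking a = 7/65: M21 - M12 = 8064/21125, M13 - M31 = 2352/21125, M32 - M23 = 672/4225, giving b12 = -288/325, b13 = 84/325, b23 = -24/65, i.e. R = 7/65 - 288/325*e1 e2 + 84/325*e1 e3 - 24/65*e2 e3.
Its e1 e3 coefficient is already positive.
Answer: 7/65 - 288/325*e1 e2 + 84/325*e1 e3 - 24/65*e2 e3. Note: both R and -R realise this M (trace -4029/4225); the covering map identifies them, and the e1 e3-coefficient sign is the tie-breaker.


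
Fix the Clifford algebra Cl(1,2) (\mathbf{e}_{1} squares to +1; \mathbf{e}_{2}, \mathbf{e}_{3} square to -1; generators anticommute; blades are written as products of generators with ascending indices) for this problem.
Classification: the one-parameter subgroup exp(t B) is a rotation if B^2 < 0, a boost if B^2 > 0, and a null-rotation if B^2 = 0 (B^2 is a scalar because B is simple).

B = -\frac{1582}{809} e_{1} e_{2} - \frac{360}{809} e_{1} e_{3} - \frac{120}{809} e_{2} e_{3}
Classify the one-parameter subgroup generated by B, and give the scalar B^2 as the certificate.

B^2 term by term: the squares give (-\frac{1582}{809})^2*(e_{1} e_{2})^2 + (-\frac{360}{809})^2*(e_{1} e_{3})^2 + (-\frac{120}{809})^2*(e_{2} e_{3})^2 = \frac{2502724}{654481}*(+1) + \frac{129600}{654481}*(+1) + \frac{14400}{654481}*(-1) = 4 (each basis 2-blade squares to minus the product of its generators' squares); cross terms between blades sharing an index anticommute and cancel. So B^2 = 4.
Answer: boost, certificate B^2 = 4. The class reads off the invariant scalar 4 directly.


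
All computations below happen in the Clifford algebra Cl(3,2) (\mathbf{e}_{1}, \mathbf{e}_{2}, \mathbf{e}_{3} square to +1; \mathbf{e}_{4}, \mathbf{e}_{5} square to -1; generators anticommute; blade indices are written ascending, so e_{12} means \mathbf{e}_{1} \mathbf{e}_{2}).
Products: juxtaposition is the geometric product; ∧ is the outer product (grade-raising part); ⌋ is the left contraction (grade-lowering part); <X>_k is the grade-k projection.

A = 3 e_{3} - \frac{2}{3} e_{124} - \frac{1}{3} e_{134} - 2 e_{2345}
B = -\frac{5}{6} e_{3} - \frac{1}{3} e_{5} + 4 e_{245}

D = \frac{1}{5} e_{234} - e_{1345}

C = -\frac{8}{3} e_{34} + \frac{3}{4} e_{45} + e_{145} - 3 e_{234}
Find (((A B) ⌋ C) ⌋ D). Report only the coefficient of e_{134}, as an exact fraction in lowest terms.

step 1: -\frac{5}{2} - 8 e_{3} - \frac{5}{18} e_{14} - \frac{8}{3} e_{15} - e_{35} - \frac{2}{3} e_{234} + \frac{5}{3} e_{245} - \frac{5}{9} e_{1234} + \frac{4}{3} e_{1235} + \frac{2}{9} e_{1245} + \frac{1}{9} e_{1345} - 12 e_{2345}
step 2: 2 + 24 e_{4} - \frac{5}{18} e_{5} - 24 e_{24} + \frac{20}{3} e_{34} - \frac{15}{8} e_{45} - \frac{5}{2} e_{145} + \frac{15}{2} e_{234}
step 3: \frac{3}{2} + \frac{4}{3} e_{2} + \frac{23}{10} e_{3} - \frac{15}{8} e_{13} - \frac{20}{3} e_{15} - \frac{24}{5} e_{23} + \frac{5}{18} e_{134} + 24 e_{135} + \frac{2}{5} e_{234} - 2 e_{1345}
Answer: \frac{5}{18}


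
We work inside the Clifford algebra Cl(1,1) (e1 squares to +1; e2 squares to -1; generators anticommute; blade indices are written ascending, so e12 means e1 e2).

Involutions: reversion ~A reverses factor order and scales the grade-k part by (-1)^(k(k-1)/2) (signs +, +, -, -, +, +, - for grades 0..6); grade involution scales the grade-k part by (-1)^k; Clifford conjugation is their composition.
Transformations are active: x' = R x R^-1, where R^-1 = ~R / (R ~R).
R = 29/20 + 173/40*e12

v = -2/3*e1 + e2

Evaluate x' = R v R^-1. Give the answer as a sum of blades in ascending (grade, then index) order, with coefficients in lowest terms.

~R = 29/20 - 173/40*e12, and R ~R = -5313/320, so R^-1 = ~R / (-5313/320).
R v = -127/24*e1 + 13/3*e2
Answer: 25358/15939*e1 - 28003/15939*e2


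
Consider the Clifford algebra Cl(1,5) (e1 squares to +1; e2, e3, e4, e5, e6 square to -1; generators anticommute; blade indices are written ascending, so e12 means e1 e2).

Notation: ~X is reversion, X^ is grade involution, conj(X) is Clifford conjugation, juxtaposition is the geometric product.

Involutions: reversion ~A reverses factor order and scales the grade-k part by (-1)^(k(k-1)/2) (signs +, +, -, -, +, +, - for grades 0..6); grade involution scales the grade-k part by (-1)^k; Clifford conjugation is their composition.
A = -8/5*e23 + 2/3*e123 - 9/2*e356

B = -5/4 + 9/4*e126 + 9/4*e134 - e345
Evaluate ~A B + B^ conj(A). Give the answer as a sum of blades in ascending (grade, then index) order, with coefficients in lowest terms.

first term: -2*e23 + 3/2*e24 - 3/2*e36 + 9/2*e46 + 5/6*e123 - 18/5*e124 + 18/5*e136 + 8/5*e245 - 45/8*e356 - 81/8*e1235 - 2/3*e1245 + 81/8*e1456
second term: -2*e23 - 3/2*e24 + 3/2*e36 - 9/2*e46 - 5/6*e123 - 18/5*e124 + 18/5*e136 + 8/5*e245 + 45/8*e356 - 81/8*e1235 - 2/3*e1245 + 81/8*e1456
Answer: -4*e23 - 36/5*e124 + 36/5*e136 + 16/5*e245 - 81/4*e1235 - 4/3*e1245 + 81/4*e1456


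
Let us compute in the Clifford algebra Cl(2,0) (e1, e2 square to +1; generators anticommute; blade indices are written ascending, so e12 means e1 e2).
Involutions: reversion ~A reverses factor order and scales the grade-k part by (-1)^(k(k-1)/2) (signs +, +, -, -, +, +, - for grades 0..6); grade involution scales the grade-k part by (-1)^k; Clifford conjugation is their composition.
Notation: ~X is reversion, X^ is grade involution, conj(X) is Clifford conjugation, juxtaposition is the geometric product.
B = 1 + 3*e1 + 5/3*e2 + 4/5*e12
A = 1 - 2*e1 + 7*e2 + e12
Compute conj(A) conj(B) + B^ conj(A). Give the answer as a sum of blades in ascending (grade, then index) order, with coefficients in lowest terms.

first term: 88/15 - 74/15*e1 - 199/15*e2 - 392/15*e12
second term: 112/15 - 124/15*e1 - 109/15*e2 + 362/15*e12
Answer: 40/3 - 66/5*e1 - 308/15*e2 - 2*e12


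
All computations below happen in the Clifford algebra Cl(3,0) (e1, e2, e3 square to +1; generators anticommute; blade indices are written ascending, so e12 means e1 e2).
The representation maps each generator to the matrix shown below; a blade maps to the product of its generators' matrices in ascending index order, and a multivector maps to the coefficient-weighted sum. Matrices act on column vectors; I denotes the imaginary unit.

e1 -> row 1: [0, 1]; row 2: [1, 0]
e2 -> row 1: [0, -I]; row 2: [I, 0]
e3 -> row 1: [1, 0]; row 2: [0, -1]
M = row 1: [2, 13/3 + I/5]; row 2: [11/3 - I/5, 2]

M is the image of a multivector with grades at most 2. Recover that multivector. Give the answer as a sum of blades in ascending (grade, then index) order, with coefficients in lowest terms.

Method: 1, rho(e1), rho(e2), rho(e3) form a trace-orthogonal basis of the 2x2 complex matrices (tr(X Y) = 2 if X = Y, else 0), so M = m0*1 + m1*rho(e1) + m2*rho(e2) + m3*rho(e3) with m0 = tr(M)/2 = 2, m1 = tr(M rho(e1))/2 = 4, m2 = tr(M rho(e2))/2 = -1/5 + I/3, m3 = tr(M rho(e3))/2 = 0.
Multiplying table entries, the bivector images are rho(e12) = I*rho(e3), rho(e13) = -I*rho(e2), rho(e23) = I*rho(e1); with real blade coefficients the real parts of m0..m3 are the coefficients of 1, e1, e2, e3 and the imaginary parts give the bivectors (e23: Im m1, e13: -Im m2, e12: Im m3).
Answer: 2 + 4*e1 - 1/5*e2 - 1/3*e13


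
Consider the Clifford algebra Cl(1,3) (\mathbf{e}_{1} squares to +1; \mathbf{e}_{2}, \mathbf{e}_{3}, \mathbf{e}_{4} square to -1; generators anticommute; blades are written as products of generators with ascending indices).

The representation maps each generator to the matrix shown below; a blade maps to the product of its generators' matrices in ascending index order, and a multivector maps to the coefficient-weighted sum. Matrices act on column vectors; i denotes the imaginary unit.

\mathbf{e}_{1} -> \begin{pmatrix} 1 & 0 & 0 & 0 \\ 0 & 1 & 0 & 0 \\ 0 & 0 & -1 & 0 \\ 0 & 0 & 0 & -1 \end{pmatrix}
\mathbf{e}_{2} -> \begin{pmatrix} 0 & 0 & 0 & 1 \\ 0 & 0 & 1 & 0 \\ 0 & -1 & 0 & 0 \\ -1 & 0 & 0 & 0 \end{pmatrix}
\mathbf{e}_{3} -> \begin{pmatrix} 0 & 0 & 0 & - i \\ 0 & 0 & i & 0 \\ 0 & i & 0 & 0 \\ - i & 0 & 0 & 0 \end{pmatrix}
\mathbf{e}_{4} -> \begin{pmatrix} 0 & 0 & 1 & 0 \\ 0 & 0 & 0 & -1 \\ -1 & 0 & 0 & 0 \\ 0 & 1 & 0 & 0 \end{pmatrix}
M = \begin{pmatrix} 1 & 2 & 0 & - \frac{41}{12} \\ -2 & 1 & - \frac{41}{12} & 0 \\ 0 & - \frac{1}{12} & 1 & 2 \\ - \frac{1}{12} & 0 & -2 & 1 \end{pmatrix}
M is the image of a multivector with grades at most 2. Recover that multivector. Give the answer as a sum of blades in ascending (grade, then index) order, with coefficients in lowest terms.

Method: the blade images are trace-orthogonal — tr(rho(e_A) rho(e_B)^-1) = 4 if A = B and 0 otherwise — and rho(e_A)^-1 = (e_A)^2 * rho(e_A) with (e_A)^2 = +1 or -1, so the coefficient of e_A in the preimage is (e_A)^2 * tr(M rho(e_A))/4.
Nonzero projections over blades of grade <= 2: 1: (1)^2 = +1, tr(M 1) = 4, coefficient 1; e_{2}: (e_{2})^2 = -1, tr(M rho(e_{2})) = \frac{20}{3}, coefficient -\frac{5}{3}; e_{1} e_{2}: (e_{1} e_{2})^2 = +1, tr(M rho(e_{1} e_{2})) = -7, coefficient -\frac{7}{4}; e_{2} e_{4}: (e_{2} e_{4})^2 = -1, tr(M rho(e_{2} e_{4})) = -8, coefficient 2. Every other blade of grade <= 2 projects to 0.
Answer: 1 - \frac{5}{3} e_{2} - \frac{7}{4} e_{1} e_{2} + 2 e_{2} e_{4}


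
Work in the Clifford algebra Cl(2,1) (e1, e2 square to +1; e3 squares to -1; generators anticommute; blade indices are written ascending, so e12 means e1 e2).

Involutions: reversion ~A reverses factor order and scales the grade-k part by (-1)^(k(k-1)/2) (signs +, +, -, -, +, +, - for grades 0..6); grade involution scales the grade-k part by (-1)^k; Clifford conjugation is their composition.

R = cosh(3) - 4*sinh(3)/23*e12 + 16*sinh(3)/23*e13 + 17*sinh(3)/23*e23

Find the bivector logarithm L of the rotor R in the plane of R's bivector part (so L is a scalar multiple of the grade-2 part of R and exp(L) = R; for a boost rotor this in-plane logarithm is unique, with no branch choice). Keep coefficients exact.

The scalar part of R is cosh(3), so cosh pins the rapidity up to sign — the sign comes from the bivector part; dividing that part by sinh of the rapidity yields the plane, and the in-plane L = rapidity * plane is unique because the two sign choices cancel.
Concretely: cosh(rapidity) = cosh(3) gives rapidity = ±3, and since rapidity/sinh(rapidity) is even the sign is immaterial: L = (rapidity/sinh(rapidity)) * <R>_2 = (3/sinh(3)) * <R>_2.
Answer: -12/23*e12 + 48/23*e13 + 51/23*e23
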